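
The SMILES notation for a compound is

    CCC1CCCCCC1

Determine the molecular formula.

C9H18

Walk through each heavy atom and fill implicit hydrogens from standard valence (C 4, N 3, O 2, S 2, halogen 1):
  atom 1: C, bond orders sum to 1 (valence 4) → 3 H
  atom 2: C, bond orders sum to 2 (valence 4) → 2 H
  atom 3: C, bond orders sum to 3 (valence 4) → 1 H
  atom 4: C, bond orders sum to 2 (valence 4) → 2 H
  atom 5: C, bond orders sum to 2 (valence 4) → 2 H
  atom 6: C, bond orders sum to 2 (valence 4) → 2 H
  atom 7: C, bond orders sum to 2 (valence 4) → 2 H
  atom 8: C, bond orders sum to 2 (valence 4) → 2 H
  atom 9: C, bond orders sum to 2 (valence 4) → 2 H
Totals → C:9, H:18.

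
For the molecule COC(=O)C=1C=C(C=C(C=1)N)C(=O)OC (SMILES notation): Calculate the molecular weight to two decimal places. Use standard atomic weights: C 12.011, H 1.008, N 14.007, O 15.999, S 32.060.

First, the molecular formula is C10H11NO4 (counting implicit H from valence).
  C: 10 × 12.011 = 120.110
  H: 11 × 1.008 = 11.088
  N: 1 × 14.007 = 14.007
  O: 4 × 15.999 = 63.996
Sum: 10×12.011 + 11×1.008 + 1×14.007 + 4×15.999 = 209.201 → 209.20 g/mol.

209.20 g/mol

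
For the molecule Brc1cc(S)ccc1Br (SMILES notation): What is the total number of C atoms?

Count every carbon token in the SMILES (each C, including those in ring-closure positions and inside branches).
Carbon count: 6.

6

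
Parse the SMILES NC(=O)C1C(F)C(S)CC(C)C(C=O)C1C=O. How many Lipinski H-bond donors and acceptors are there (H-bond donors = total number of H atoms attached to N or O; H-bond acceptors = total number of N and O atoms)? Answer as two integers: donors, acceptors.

Donors: find every N or O and count the H atoms it carries.
  atom 1 (N): bond orders sum to 1 → 2 H
  atom 3 (O): bond orders sum to 2 → 0 H
  atom 14 (O): bond orders sum to 2 → 0 H
  atom 17 (O): bond orders sum to 2 → 0 H
Lipinski HBD = 2.
Acceptors: N atoms = 1, O atoms = 3 → HBA = 4.

2, 4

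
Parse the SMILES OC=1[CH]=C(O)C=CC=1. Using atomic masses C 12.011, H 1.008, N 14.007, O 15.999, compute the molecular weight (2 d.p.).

First, the molecular formula is C6H6O2 (counting implicit H from valence).
  C: 6 × 12.011 = 72.066
  H: 6 × 1.008 = 6.048
  O: 2 × 15.999 = 31.998
Sum: 6×12.011 + 6×1.008 + 2×15.999 = 110.112 → 110.11 g/mol.

110.11 g/mol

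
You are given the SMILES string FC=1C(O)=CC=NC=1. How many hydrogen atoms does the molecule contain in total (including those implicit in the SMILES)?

Walk through each heavy atom and fill implicit hydrogens from standard valence (C 4, N 3, O 2, S 2, halogen 1):
  atom 1: F (halogen, monovalent) → 0 H
  atom 2: C, bond orders sum to 4 (valence 4) → 0 H
  atom 3: C, bond orders sum to 4 (valence 4) → 0 H
  atom 4: O, bond orders sum to 1 (valence 2) → 1 H
  atom 5: C, bond orders sum to 3 (valence 4) → 1 H
  atom 6: C, bond orders sum to 3 (valence 4) → 1 H
  atom 7: N, bond orders sum to 3 (valence 3) → 0 H
  atom 8: C, bond orders sum to 3 (valence 4) → 1 H
Total hydrogens: 4.

4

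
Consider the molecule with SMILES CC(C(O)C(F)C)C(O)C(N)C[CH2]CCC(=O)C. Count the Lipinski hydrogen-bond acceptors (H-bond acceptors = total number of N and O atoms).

N atoms: 1; O atoms: 3.
Lipinski HBA = 1 + 3 = 4.

4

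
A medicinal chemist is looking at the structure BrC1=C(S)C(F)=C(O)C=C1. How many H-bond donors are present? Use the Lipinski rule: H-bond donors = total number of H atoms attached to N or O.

Donors: find every N or O and count the H atoms it carries.
  atom 8 (O): bond orders sum to 1 → 1 H
Lipinski HBD = 1.

1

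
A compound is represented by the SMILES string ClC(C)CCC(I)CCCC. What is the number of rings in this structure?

In SMILES, each pair of matching ring-closure digits denotes one ring-closing bond; the number of such bonds equals the number of independent rings.
Ring-closure bonds here: 0.

0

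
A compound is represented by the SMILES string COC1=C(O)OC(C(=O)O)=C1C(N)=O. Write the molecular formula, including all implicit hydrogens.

C7H7NO6

Walk through each heavy atom and fill implicit hydrogens from standard valence (C 4, N 3, O 2, S 2, halogen 1):
  atom 1: C, bond orders sum to 1 (valence 4) → 3 H
  atom 2: O, bond orders sum to 2 (valence 2) → 0 H
  atom 3: C, bond orders sum to 4 (valence 4) → 0 H
  atom 4: C, bond orders sum to 4 (valence 4) → 0 H
  atom 5: O, bond orders sum to 1 (valence 2) → 1 H
  atom 6: O, bond orders sum to 2 (valence 2) → 0 H
  atom 7: C, bond orders sum to 4 (valence 4) → 0 H
  atom 8: C, bond orders sum to 4 (valence 4) → 0 H
  atom 9: O, bond orders sum to 2 (valence 2) → 0 H
  atom 10: O, bond orders sum to 1 (valence 2) → 1 H
  atom 11: C, bond orders sum to 4 (valence 4) → 0 H
  atom 12: C, bond orders sum to 4 (valence 4) → 0 H
  atom 13: N, bond orders sum to 1 (valence 3) → 2 H
  atom 14: O, bond orders sum to 2 (valence 2) → 0 H
Totals → C:7, H:7, N:1, O:6.
In Hill order: C7H7NO6.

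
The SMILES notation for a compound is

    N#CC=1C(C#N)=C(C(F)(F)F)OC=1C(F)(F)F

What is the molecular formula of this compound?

Walk through each heavy atom and fill implicit hydrogens from standard valence (C 4, N 3, O 2, S 2, halogen 1):
  atom 1: N, bond orders sum to 3 (valence 3) → 0 H
  atom 2: C, bond orders sum to 4 (valence 4) → 0 H
  atom 3: C, bond orders sum to 4 (valence 4) → 0 H
  atom 4: C, bond orders sum to 4 (valence 4) → 0 H
  atom 5: C, bond orders sum to 4 (valence 4) → 0 H
  atom 6: N, bond orders sum to 3 (valence 3) → 0 H
  atom 7: C, bond orders sum to 4 (valence 4) → 0 H
  atom 8: C, bond orders sum to 4 (valence 4) → 0 H
  atom 9: F (halogen, monovalent) → 0 H
  atom 10: F (halogen, monovalent) → 0 H
  atom 11: F (halogen, monovalent) → 0 H
  atom 12: O, bond orders sum to 2 (valence 2) → 0 H
  atom 13: C, bond orders sum to 4 (valence 4) → 0 H
  atom 14: C, bond orders sum to 4 (valence 4) → 0 H
  atom 15: F (halogen, monovalent) → 0 H
  atom 16: F (halogen, monovalent) → 0 H
  atom 17: F (halogen, monovalent) → 0 H
Totals → C:8, F:6, N:2, O:1.

C8F6N2O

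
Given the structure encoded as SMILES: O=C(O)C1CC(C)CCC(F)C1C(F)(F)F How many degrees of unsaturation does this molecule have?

2

Degree of unsaturation = (number of rings) + (number of π bonds).
Ring closures in the SMILES: 1.
π bonds: 1 double bond (each 1 DoU) → 1 DoU from unsaturation.
Total DoU = 1 + 1 = 2.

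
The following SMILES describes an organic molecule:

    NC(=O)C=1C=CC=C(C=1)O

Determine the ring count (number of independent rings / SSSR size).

1

In SMILES, each pair of matching ring-closure digits denotes one ring-closing bond; the number of such bonds equals the number of independent rings.
Ring-closure bonds here: 1.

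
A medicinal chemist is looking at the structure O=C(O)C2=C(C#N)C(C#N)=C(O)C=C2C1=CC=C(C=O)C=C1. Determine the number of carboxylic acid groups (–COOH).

The carboxylic acid motif appears at heavy-atom position 2 in the SMILES.
Other groups present: 1 aldehyde, 1 hydroxyl, 2 nitrile.
Carboxylic acid count: 1.

1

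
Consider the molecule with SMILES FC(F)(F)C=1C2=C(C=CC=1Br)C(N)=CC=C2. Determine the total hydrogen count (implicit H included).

Walk through each heavy atom and fill implicit hydrogens from standard valence (C 4, N 3, O 2, S 2, halogen 1):
  atom 1: F (halogen, monovalent) → 0 H
  atom 2: C, bond orders sum to 4 (valence 4) → 0 H
  atom 3: F (halogen, monovalent) → 0 H
  atom 4: F (halogen, monovalent) → 0 H
  atom 5: C, bond orders sum to 4 (valence 4) → 0 H
  atom 6: C, bond orders sum to 4 (valence 4) → 0 H
  atom 7: C, bond orders sum to 4 (valence 4) → 0 H
  atom 8: C, bond orders sum to 3 (valence 4) → 1 H
  atom 9: C, bond orders sum to 3 (valence 4) → 1 H
  atom 10: C, bond orders sum to 4 (valence 4) → 0 H
  atom 11: Br (halogen, monovalent) → 0 H
  atom 12: C, bond orders sum to 4 (valence 4) → 0 H
  atom 13: N, bond orders sum to 1 (valence 3) → 2 H
  atom 14: C, bond orders sum to 3 (valence 4) → 1 H
  atom 15: C, bond orders sum to 3 (valence 4) → 1 H
  atom 16: C, bond orders sum to 3 (valence 4) → 1 H
Total hydrogens: 7.

7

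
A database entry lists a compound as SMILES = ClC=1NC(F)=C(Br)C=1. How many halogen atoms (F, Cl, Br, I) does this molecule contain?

3

Halogen atoms appear at heavy-atom positions 1, 5, 7 (1×Br, 1×Cl, 1×F).
Halogen count: 3.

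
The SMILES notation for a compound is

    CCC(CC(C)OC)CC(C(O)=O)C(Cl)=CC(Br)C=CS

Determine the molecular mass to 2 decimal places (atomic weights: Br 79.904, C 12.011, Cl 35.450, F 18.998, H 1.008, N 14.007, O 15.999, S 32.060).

First, the molecular formula is C15H24BrClO3S (counting implicit H from valence).
  Br: 1 × 79.904 = 79.904
  C: 15 × 12.011 = 180.165
  Cl: 1 × 35.450 = 35.450
  H: 24 × 1.008 = 24.192
  O: 3 × 15.999 = 47.997
  S: 1 × 32.060 = 32.060
Sum: 1×79.904 + 15×12.011 + 1×35.450 + 24×1.008 + 3×15.999 + 1×32.060 = 399.768 → 399.77 g/mol.

399.77 g/mol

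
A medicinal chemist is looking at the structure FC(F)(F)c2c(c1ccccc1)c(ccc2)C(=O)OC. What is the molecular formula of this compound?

C15H11F3O2

Walk through each heavy atom and fill implicit hydrogens from standard valence (C 4, N 3, O 2, S 2, halogen 1); for lowercase aromatic atoms, an aromatic c carries 1 H when it has two neighbours and 0 H with three, and aromatic n carries 0 H:
  atom 1: F (halogen, monovalent) → 0 H
  atom 2: C, bond orders sum to 4 (valence 4) → 0 H
  atom 3: F (halogen, monovalent) → 0 H
  atom 4: F (halogen, monovalent) → 0 H
  atom 5: aromatic c, 3 neighbours → 0 H
  atom 6: aromatic c, 3 neighbours → 0 H
  atom 7: aromatic c, 3 neighbours → 0 H
  atom 8: aromatic c, 2 neighbours → 1 H
  atom 9: aromatic c, 2 neighbours → 1 H
  atom 10: aromatic c, 2 neighbours → 1 H
  atom 11: aromatic c, 2 neighbours → 1 H
  atom 12: aromatic c, 2 neighbours → 1 H
  atom 13: aromatic c, 3 neighbours → 0 H
  atom 14: aromatic c, 2 neighbours → 1 H
  atom 15: aromatic c, 2 neighbours → 1 H
  atom 16: aromatic c, 2 neighbours → 1 H
  atom 17: C, bond orders sum to 4 (valence 4) → 0 H
  atom 18: O, bond orders sum to 2 (valence 2) → 0 H
  atom 19: O, bond orders sum to 2 (valence 2) → 0 H
  atom 20: C, bond orders sum to 1 (valence 4) → 3 H
Totals → C:15, H:11, F:3, O:2.
In Hill order: C15H11F3O2.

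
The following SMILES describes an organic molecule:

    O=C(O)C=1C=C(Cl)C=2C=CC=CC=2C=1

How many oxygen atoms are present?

2

Scan the SMILES for O atoms (remember two-letter symbols like Cl and Br are single atoms).
Oxygen count: 2.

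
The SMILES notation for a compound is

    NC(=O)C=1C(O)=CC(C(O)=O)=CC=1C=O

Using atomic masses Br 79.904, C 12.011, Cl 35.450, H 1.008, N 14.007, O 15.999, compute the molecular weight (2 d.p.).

First, the molecular formula is C9H7NO5 (counting implicit H from valence).
  C: 9 × 12.011 = 108.099
  H: 7 × 1.008 = 7.056
  N: 1 × 14.007 = 14.007
  O: 5 × 15.999 = 79.995
Sum: 9×12.011 + 7×1.008 + 1×14.007 + 5×15.999 = 209.157 → 209.16 g/mol.

209.16 g/mol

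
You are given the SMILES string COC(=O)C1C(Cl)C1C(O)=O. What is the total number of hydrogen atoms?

Walk through each heavy atom and fill implicit hydrogens from standard valence (C 4, N 3, O 2, S 2, halogen 1):
  atom 1: C, bond orders sum to 1 (valence 4) → 3 H
  atom 2: O, bond orders sum to 2 (valence 2) → 0 H
  atom 3: C, bond orders sum to 4 (valence 4) → 0 H
  atom 4: O, bond orders sum to 2 (valence 2) → 0 H
  atom 5: C, bond orders sum to 3 (valence 4) → 1 H
  atom 6: C, bond orders sum to 3 (valence 4) → 1 H
  atom 7: Cl (halogen, monovalent) → 0 H
  atom 8: C, bond orders sum to 3 (valence 4) → 1 H
  atom 9: C, bond orders sum to 4 (valence 4) → 0 H
  atom 10: O, bond orders sum to 1 (valence 2) → 1 H
  atom 11: O, bond orders sum to 2 (valence 2) → 0 H
Total hydrogens: 7.

7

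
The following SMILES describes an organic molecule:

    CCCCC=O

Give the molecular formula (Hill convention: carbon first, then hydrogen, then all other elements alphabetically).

Walk through each heavy atom and fill implicit hydrogens from standard valence (C 4, N 3, O 2, S 2, halogen 1):
  atom 1: C, bond orders sum to 1 (valence 4) → 3 H
  atom 2: C, bond orders sum to 2 (valence 4) → 2 H
  atom 3: C, bond orders sum to 2 (valence 4) → 2 H
  atom 4: C, bond orders sum to 2 (valence 4) → 2 H
  atom 5: C, bond orders sum to 3 (valence 4) → 1 H
  atom 6: O, bond orders sum to 2 (valence 2) → 0 H
Totals → C:5, H:10, O:1.
In Hill order: C5H10O.

C5H10O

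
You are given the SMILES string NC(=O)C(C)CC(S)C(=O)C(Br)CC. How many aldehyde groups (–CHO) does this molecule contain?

Scan the SMILES for the aldehyde motif — none present.
Groups that are present: 1 amide, 1 ketone, 1 thiol.

0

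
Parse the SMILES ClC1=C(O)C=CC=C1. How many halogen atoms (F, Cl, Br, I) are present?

Halogen atoms appear at heavy-atom position 1 (1×Cl).
Other groups present: 1 hydroxyl.
Halogen count: 1.

1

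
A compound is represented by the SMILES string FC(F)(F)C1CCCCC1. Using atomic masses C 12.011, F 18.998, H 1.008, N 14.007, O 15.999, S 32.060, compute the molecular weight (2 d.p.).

First, the molecular formula is C7H11F3 (counting implicit H from valence).
  C: 7 × 12.011 = 84.077
  F: 3 × 18.998 = 56.994
  H: 11 × 1.008 = 11.088
Sum: 7×12.011 + 3×18.998 + 11×1.008 = 152.159 → 152.16 g/mol.

152.16 g/mol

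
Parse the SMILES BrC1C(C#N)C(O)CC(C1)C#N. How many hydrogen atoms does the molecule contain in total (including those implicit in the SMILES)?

Walk through each heavy atom and fill implicit hydrogens from standard valence (C 4, N 3, O 2, S 2, halogen 1):
  atom 1: Br (halogen, monovalent) → 0 H
  atom 2: C, bond orders sum to 3 (valence 4) → 1 H
  atom 3: C, bond orders sum to 3 (valence 4) → 1 H
  atom 4: C, bond orders sum to 4 (valence 4) → 0 H
  atom 5: N, bond orders sum to 3 (valence 3) → 0 H
  atom 6: C, bond orders sum to 3 (valence 4) → 1 H
  atom 7: O, bond orders sum to 1 (valence 2) → 1 H
  atom 8: C, bond orders sum to 2 (valence 4) → 2 H
  atom 9: C, bond orders sum to 3 (valence 4) → 1 H
  atom 10: C, bond orders sum to 2 (valence 4) → 2 H
  atom 11: C, bond orders sum to 4 (valence 4) → 0 H
  atom 12: N, bond orders sum to 3 (valence 3) → 0 H
Total hydrogens: 9.

9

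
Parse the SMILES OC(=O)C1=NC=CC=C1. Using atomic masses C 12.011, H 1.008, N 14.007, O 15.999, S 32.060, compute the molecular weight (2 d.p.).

First, the molecular formula is C6H5NO2 (counting implicit H from valence).
  C: 6 × 12.011 = 72.066
  H: 5 × 1.008 = 5.040
  N: 1 × 14.007 = 14.007
  O: 2 × 15.999 = 31.998
Sum: 6×12.011 + 5×1.008 + 1×14.007 + 2×15.999 = 123.111 → 123.11 g/mol.

123.11 g/mol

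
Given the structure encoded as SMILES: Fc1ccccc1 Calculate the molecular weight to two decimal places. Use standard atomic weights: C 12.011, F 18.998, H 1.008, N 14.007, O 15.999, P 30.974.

96.10 g/mol

First, the molecular formula is C6H5F (counting implicit H from valence).
  C: 6 × 12.011 = 72.066
  F: 1 × 18.998 = 18.998
  H: 5 × 1.008 = 5.040
Sum: 6×12.011 + 1×18.998 + 5×1.008 = 96.104 → 96.10 g/mol.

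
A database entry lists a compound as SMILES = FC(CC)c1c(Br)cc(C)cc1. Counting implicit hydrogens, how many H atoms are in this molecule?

Walk through each heavy atom and fill implicit hydrogens from standard valence (C 4, N 3, O 2, S 2, halogen 1); for lowercase aromatic atoms, an aromatic c carries 1 H when it has two neighbours and 0 H with three, and aromatic n carries 0 H:
  atom 1: F (halogen, monovalent) → 0 H
  atom 2: C, bond orders sum to 3 (valence 4) → 1 H
  atom 3: C, bond orders sum to 2 (valence 4) → 2 H
  atom 4: C, bond orders sum to 1 (valence 4) → 3 H
  atom 5: aromatic c, 3 neighbours → 0 H
  atom 6: aromatic c, 3 neighbours → 0 H
  atom 7: Br (halogen, monovalent) → 0 H
  atom 8: aromatic c, 2 neighbours → 1 H
  atom 9: aromatic c, 3 neighbours → 0 H
  atom 10: C, bond orders sum to 1 (valence 4) → 3 H
  atom 11: aromatic c, 2 neighbours → 1 H
  atom 12: aromatic c, 2 neighbours → 1 H
Total hydrogens: 12.

12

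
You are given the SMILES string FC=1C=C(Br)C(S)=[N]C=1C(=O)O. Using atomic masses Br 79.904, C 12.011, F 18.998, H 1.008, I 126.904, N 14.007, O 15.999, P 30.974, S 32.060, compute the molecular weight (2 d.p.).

First, the molecular formula is C6H3BrFNO2S (counting implicit H from valence).
  Br: 1 × 79.904 = 79.904
  C: 6 × 12.011 = 72.066
  F: 1 × 18.998 = 18.998
  H: 3 × 1.008 = 3.024
  N: 1 × 14.007 = 14.007
  O: 2 × 15.999 = 31.998
  S: 1 × 32.060 = 32.060
Sum: 1×79.904 + 6×12.011 + 1×18.998 + 3×1.008 + 1×14.007 + 2×15.999 + 1×32.060 = 252.057 → 252.06 g/mol.

252.06 g/mol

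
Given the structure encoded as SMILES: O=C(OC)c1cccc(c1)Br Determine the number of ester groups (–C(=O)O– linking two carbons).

1

The ester motif appears at heavy-atom position 2 in the SMILES.
Ester count: 1.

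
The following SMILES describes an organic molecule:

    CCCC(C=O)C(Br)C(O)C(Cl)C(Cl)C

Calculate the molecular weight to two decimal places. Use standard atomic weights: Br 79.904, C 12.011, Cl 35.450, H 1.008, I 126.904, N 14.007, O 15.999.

First, the molecular formula is C10H17BrCl2O2 (counting implicit H from valence).
  Br: 1 × 79.904 = 79.904
  C: 10 × 12.011 = 120.110
  Cl: 2 × 35.450 = 70.900
  H: 17 × 1.008 = 17.136
  O: 2 × 15.999 = 31.998
Sum: 1×79.904 + 10×12.011 + 2×35.450 + 17×1.008 + 2×15.999 = 320.048 → 320.05 g/mol.

320.05 g/mol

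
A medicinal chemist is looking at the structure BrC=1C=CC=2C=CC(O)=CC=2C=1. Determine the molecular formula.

C10H7BrO

Walk through each heavy atom and fill implicit hydrogens from standard valence (C 4, N 3, O 2, S 2, halogen 1):
  atom 1: Br (halogen, monovalent) → 0 H
  atom 2: C, bond orders sum to 4 (valence 4) → 0 H
  atom 3: C, bond orders sum to 3 (valence 4) → 1 H
  atom 4: C, bond orders sum to 3 (valence 4) → 1 H
  atom 5: C, bond orders sum to 4 (valence 4) → 0 H
  atom 6: C, bond orders sum to 3 (valence 4) → 1 H
  atom 7: C, bond orders sum to 3 (valence 4) → 1 H
  atom 8: C, bond orders sum to 4 (valence 4) → 0 H
  atom 9: O, bond orders sum to 1 (valence 2) → 1 H
  atom 10: C, bond orders sum to 3 (valence 4) → 1 H
  atom 11: C, bond orders sum to 4 (valence 4) → 0 H
  atom 12: C, bond orders sum to 3 (valence 4) → 1 H
Totals → C:10, H:7, Br:1, O:1.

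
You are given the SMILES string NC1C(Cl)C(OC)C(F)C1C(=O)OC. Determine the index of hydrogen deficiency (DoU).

2

Degree of unsaturation = (number of rings) + (number of π bonds).
Ring closures in the SMILES: 1.
π bonds: 1 double bond (each 1 DoU) → 1 DoU from unsaturation.
Total DoU = 1 + 1 = 2.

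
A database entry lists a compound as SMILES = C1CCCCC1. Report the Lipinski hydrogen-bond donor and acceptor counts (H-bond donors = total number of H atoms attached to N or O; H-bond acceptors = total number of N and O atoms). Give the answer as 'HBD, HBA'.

0, 0

Donors: find every N or O and count the H atoms it carries.
  (no N or O atoms present)
Lipinski HBD = 0.
Acceptors: N atoms = 0, O atoms = 0 → HBA = 0.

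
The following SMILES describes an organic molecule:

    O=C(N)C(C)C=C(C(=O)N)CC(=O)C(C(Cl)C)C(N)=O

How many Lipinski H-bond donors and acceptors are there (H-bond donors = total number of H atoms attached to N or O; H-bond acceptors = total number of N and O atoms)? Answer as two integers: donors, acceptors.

6, 7

Donors: find every N or O and count the H atoms it carries.
  atom 1 (O): bond orders sum to 2 → 0 H
  atom 3 (N): bond orders sum to 1 → 2 H
  atom 9 (O): bond orders sum to 2 → 0 H
  atom 10 (N): bond orders sum to 1 → 2 H
  atom 13 (O): bond orders sum to 2 → 0 H
  atom 19 (N): bond orders sum to 1 → 2 H
  atom 20 (O): bond orders sum to 2 → 0 H
Lipinski HBD = 6.
Acceptors: N atoms = 3, O atoms = 4 → HBA = 7.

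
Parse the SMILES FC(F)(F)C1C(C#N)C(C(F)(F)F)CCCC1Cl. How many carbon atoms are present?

Count every carbon token in the SMILES (each C, including those in ring-closure positions and inside branches).
Carbon count: 10.

10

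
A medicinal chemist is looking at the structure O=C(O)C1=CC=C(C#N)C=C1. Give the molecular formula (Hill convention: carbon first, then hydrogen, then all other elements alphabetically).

C8H5NO2

Walk through each heavy atom and fill implicit hydrogens from standard valence (C 4, N 3, O 2, S 2, halogen 1):
  atom 1: O, bond orders sum to 2 (valence 2) → 0 H
  atom 2: C, bond orders sum to 4 (valence 4) → 0 H
  atom 3: O, bond orders sum to 1 (valence 2) → 1 H
  atom 4: C, bond orders sum to 4 (valence 4) → 0 H
  atom 5: C, bond orders sum to 3 (valence 4) → 1 H
  atom 6: C, bond orders sum to 3 (valence 4) → 1 H
  atom 7: C, bond orders sum to 4 (valence 4) → 0 H
  atom 8: C, bond orders sum to 4 (valence 4) → 0 H
  atom 9: N, bond orders sum to 3 (valence 3) → 0 H
  atom 10: C, bond orders sum to 3 (valence 4) → 1 H
  atom 11: C, bond orders sum to 3 (valence 4) → 1 H
Totals → C:8, H:5, N:1, O:2.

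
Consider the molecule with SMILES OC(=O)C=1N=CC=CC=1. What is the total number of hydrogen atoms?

Walk through each heavy atom and fill implicit hydrogens from standard valence (C 4, N 3, O 2, S 2, halogen 1):
  atom 1: O, bond orders sum to 1 (valence 2) → 1 H
  atom 2: C, bond orders sum to 4 (valence 4) → 0 H
  atom 3: O, bond orders sum to 2 (valence 2) → 0 H
  atom 4: C, bond orders sum to 4 (valence 4) → 0 H
  atom 5: N, bond orders sum to 3 (valence 3) → 0 H
  atom 6: C, bond orders sum to 3 (valence 4) → 1 H
  atom 7: C, bond orders sum to 3 (valence 4) → 1 H
  atom 8: C, bond orders sum to 3 (valence 4) → 1 H
  atom 9: C, bond orders sum to 3 (valence 4) → 1 H
Total hydrogens: 5.

5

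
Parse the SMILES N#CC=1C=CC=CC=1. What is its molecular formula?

Walk through each heavy atom and fill implicit hydrogens from standard valence (C 4, N 3, O 2, S 2, halogen 1):
  atom 1: N, bond orders sum to 3 (valence 3) → 0 H
  atom 2: C, bond orders sum to 4 (valence 4) → 0 H
  atom 3: C, bond orders sum to 4 (valence 4) → 0 H
  atom 4: C, bond orders sum to 3 (valence 4) → 1 H
  atom 5: C, bond orders sum to 3 (valence 4) → 1 H
  atom 6: C, bond orders sum to 3 (valence 4) → 1 H
  atom 7: C, bond orders sum to 3 (valence 4) → 1 H
  atom 8: C, bond orders sum to 3 (valence 4) → 1 H
Totals → C:7, H:5, N:1.
In Hill order: C7H5N.

C7H5N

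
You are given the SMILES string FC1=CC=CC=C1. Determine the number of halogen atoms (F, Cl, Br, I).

Halogen atoms appear at heavy-atom position 1 (1×F).
Halogen count: 1.

1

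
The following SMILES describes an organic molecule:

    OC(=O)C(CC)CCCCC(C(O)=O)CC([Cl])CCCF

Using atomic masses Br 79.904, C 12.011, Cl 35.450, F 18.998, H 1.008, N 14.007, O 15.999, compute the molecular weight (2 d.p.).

324.82 g/mol

First, the molecular formula is C15H26ClFO4 (counting implicit H from valence).
  C: 15 × 12.011 = 180.165
  Cl: 1 × 35.450 = 35.450
  F: 1 × 18.998 = 18.998
  H: 26 × 1.008 = 26.208
  O: 4 × 15.999 = 63.996
Sum: 15×12.011 + 1×35.450 + 1×18.998 + 26×1.008 + 4×15.999 = 324.817 → 324.82 g/mol.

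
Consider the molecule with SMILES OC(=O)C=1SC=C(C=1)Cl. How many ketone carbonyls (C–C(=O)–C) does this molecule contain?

Scan the SMILES for the ketone motif — none present.
Groups that are present: 1 carboxylic acid.

0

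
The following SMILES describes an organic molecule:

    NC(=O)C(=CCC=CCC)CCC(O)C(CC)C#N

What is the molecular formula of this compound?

Walk through each heavy atom and fill implicit hydrogens from standard valence (C 4, N 3, O 2, S 2, halogen 1):
  atom 1: N, bond orders sum to 1 (valence 3) → 2 H
  atom 2: C, bond orders sum to 4 (valence 4) → 0 H
  atom 3: O, bond orders sum to 2 (valence 2) → 0 H
  atom 4: C, bond orders sum to 4 (valence 4) → 0 H
  atom 5: C, bond orders sum to 3 (valence 4) → 1 H
  atom 6: C, bond orders sum to 2 (valence 4) → 2 H
  atom 7: C, bond orders sum to 3 (valence 4) → 1 H
  atom 8: C, bond orders sum to 3 (valence 4) → 1 H
  atom 9: C, bond orders sum to 2 (valence 4) → 2 H
  atom 10: C, bond orders sum to 1 (valence 4) → 3 H
  atom 11: C, bond orders sum to 2 (valence 4) → 2 H
  atom 12: C, bond orders sum to 2 (valence 4) → 2 H
  atom 13: C, bond orders sum to 3 (valence 4) → 1 H
  atom 14: O, bond orders sum to 1 (valence 2) → 1 H
  atom 15: C, bond orders sum to 3 (valence 4) → 1 H
  atom 16: C, bond orders sum to 2 (valence 4) → 2 H
  atom 17: C, bond orders sum to 1 (valence 4) → 3 H
  atom 18: C, bond orders sum to 4 (valence 4) → 0 H
  atom 19: N, bond orders sum to 3 (valence 3) → 0 H
Totals → C:15, H:24, N:2, O:2.

C15H24N2O2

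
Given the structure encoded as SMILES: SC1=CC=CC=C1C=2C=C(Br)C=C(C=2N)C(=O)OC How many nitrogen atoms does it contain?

1

Scan the SMILES for N atoms (remember two-letter symbols like Cl and Br are single atoms).
Nitrogen count: 1.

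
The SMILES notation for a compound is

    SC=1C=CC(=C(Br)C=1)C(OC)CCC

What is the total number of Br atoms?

Scan the SMILES for Br atoms (remember two-letter symbols like Cl and Br are single atoms).
Bromine count: 1.

1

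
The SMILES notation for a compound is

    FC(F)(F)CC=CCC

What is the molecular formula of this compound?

C6H9F3

Walk through each heavy atom and fill implicit hydrogens from standard valence (C 4, N 3, O 2, S 2, halogen 1):
  atom 1: F (halogen, monovalent) → 0 H
  atom 2: C, bond orders sum to 4 (valence 4) → 0 H
  atom 3: F (halogen, monovalent) → 0 H
  atom 4: F (halogen, monovalent) → 0 H
  atom 5: C, bond orders sum to 2 (valence 4) → 2 H
  atom 6: C, bond orders sum to 3 (valence 4) → 1 H
  atom 7: C, bond orders sum to 3 (valence 4) → 1 H
  atom 8: C, bond orders sum to 2 (valence 4) → 2 H
  atom 9: C, bond orders sum to 1 (valence 4) → 3 H
Totals → C:6, H:9, F:3.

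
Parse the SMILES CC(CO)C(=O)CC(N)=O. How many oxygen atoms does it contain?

Scan the SMILES for O atoms (remember two-letter symbols like Cl and Br are single atoms).
Oxygen count: 3.

3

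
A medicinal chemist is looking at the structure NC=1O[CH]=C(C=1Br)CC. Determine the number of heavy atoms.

9

Every atom symbol written in the SMILES (organic subset) is one heavy atom; implicit H are not written.
Heavy atoms by element → Br:1, C:6, N:1, O:1.
Total: 9.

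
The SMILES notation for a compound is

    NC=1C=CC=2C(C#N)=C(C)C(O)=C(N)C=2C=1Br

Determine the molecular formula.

Walk through each heavy atom and fill implicit hydrogens from standard valence (C 4, N 3, O 2, S 2, halogen 1):
  atom 1: N, bond orders sum to 1 (valence 3) → 2 H
  atom 2: C, bond orders sum to 4 (valence 4) → 0 H
  atom 3: C, bond orders sum to 3 (valence 4) → 1 H
  atom 4: C, bond orders sum to 3 (valence 4) → 1 H
  atom 5: C, bond orders sum to 4 (valence 4) → 0 H
  atom 6: C, bond orders sum to 4 (valence 4) → 0 H
  atom 7: C, bond orders sum to 4 (valence 4) → 0 H
  atom 8: N, bond orders sum to 3 (valence 3) → 0 H
  atom 9: C, bond orders sum to 4 (valence 4) → 0 H
  atom 10: C, bond orders sum to 1 (valence 4) → 3 H
  atom 11: C, bond orders sum to 4 (valence 4) → 0 H
  atom 12: O, bond orders sum to 1 (valence 2) → 1 H
  atom 13: C, bond orders sum to 4 (valence 4) → 0 H
  atom 14: N, bond orders sum to 1 (valence 3) → 2 H
  atom 15: C, bond orders sum to 4 (valence 4) → 0 H
  atom 16: C, bond orders sum to 4 (valence 4) → 0 H
  atom 17: Br (halogen, monovalent) → 0 H
Totals → C:12, H:10, Br:1, N:3, O:1.
In Hill order: C12H10BrN3O.

C12H10BrN3O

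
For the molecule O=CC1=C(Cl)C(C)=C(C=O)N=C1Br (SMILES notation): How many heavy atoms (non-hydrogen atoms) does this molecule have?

13

Every atom symbol written in the SMILES (organic subset) is one heavy atom; implicit H are not written.
Heavy atoms by element → Br:1, C:8, Cl:1, N:1, O:2.
Total: 13.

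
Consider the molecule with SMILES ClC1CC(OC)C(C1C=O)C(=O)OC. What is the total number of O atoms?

4

Scan the SMILES for O atoms (remember two-letter symbols like Cl and Br are single atoms).
Oxygen count: 4.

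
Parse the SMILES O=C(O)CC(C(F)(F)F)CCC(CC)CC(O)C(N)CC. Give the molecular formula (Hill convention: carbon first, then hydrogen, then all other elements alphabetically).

C14H26F3NO3

Walk through each heavy atom and fill implicit hydrogens from standard valence (C 4, N 3, O 2, S 2, halogen 1):
  atom 1: O, bond orders sum to 2 (valence 2) → 0 H
  atom 2: C, bond orders sum to 4 (valence 4) → 0 H
  atom 3: O, bond orders sum to 1 (valence 2) → 1 H
  atom 4: C, bond orders sum to 2 (valence 4) → 2 H
  atom 5: C, bond orders sum to 3 (valence 4) → 1 H
  atom 6: C, bond orders sum to 4 (valence 4) → 0 H
  atom 7: F (halogen, monovalent) → 0 H
  atom 8: F (halogen, monovalent) → 0 H
  atom 9: F (halogen, monovalent) → 0 H
  atom 10: C, bond orders sum to 2 (valence 4) → 2 H
  atom 11: C, bond orders sum to 2 (valence 4) → 2 H
  atom 12: C, bond orders sum to 3 (valence 4) → 1 H
  atom 13: C, bond orders sum to 2 (valence 4) → 2 H
  atom 14: C, bond orders sum to 1 (valence 4) → 3 H
  atom 15: C, bond orders sum to 2 (valence 4) → 2 H
  atom 16: C, bond orders sum to 3 (valence 4) → 1 H
  atom 17: O, bond orders sum to 1 (valence 2) → 1 H
  atom 18: C, bond orders sum to 3 (valence 4) → 1 H
  atom 19: N, bond orders sum to 1 (valence 3) → 2 H
  atom 20: C, bond orders sum to 2 (valence 4) → 2 H
  atom 21: C, bond orders sum to 1 (valence 4) → 3 H
Totals → C:14, H:26, F:3, N:1, O:3.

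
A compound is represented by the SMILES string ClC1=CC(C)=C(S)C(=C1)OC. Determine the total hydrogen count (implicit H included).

Walk through each heavy atom and fill implicit hydrogens from standard valence (C 4, N 3, O 2, S 2, halogen 1):
  atom 1: Cl (halogen, monovalent) → 0 H
  atom 2: C, bond orders sum to 4 (valence 4) → 0 H
  atom 3: C, bond orders sum to 3 (valence 4) → 1 H
  atom 4: C, bond orders sum to 4 (valence 4) → 0 H
  atom 5: C, bond orders sum to 1 (valence 4) → 3 H
  atom 6: C, bond orders sum to 4 (valence 4) → 0 H
  atom 7: S, bond orders sum to 1 (valence 2) → 1 H
  atom 8: C, bond orders sum to 4 (valence 4) → 0 H
  atom 9: C, bond orders sum to 3 (valence 4) → 1 H
  atom 10: O, bond orders sum to 2 (valence 2) → 0 H
  atom 11: C, bond orders sum to 1 (valence 4) → 3 H
Total hydrogens: 9.

9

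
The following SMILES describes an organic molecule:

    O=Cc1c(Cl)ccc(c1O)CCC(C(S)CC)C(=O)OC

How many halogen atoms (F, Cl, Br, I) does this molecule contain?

1

Halogen atoms appear at heavy-atom position 5 (1×Cl).
Other groups present: 1 aldehyde, 1 ester, 1 hydroxyl, 1 thiol.
Halogen count: 1.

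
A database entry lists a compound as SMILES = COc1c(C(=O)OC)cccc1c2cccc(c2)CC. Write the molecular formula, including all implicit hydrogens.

C17H18O3

Walk through each heavy atom and fill implicit hydrogens from standard valence (C 4, N 3, O 2, S 2, halogen 1); for lowercase aromatic atoms, an aromatic c carries 1 H when it has two neighbours and 0 H with three, and aromatic n carries 0 H:
  atom 1: C, bond orders sum to 1 (valence 4) → 3 H
  atom 2: O, bond orders sum to 2 (valence 2) → 0 H
  atom 3: aromatic c, 3 neighbours → 0 H
  atom 4: aromatic c, 3 neighbours → 0 H
  atom 5: C, bond orders sum to 4 (valence 4) → 0 H
  atom 6: O, bond orders sum to 2 (valence 2) → 0 H
  atom 7: O, bond orders sum to 2 (valence 2) → 0 H
  atom 8: C, bond orders sum to 1 (valence 4) → 3 H
  atom 9: aromatic c, 2 neighbours → 1 H
  atom 10: aromatic c, 2 neighbours → 1 H
  atom 11: aromatic c, 2 neighbours → 1 H
  atom 12: aromatic c, 3 neighbours → 0 H
  atom 13: aromatic c, 3 neighbours → 0 H
  atom 14: aromatic c, 2 neighbours → 1 H
  atom 15: aromatic c, 2 neighbours → 1 H
  atom 16: aromatic c, 2 neighbours → 1 H
  atom 17: aromatic c, 3 neighbours → 0 H
  atom 18: aromatic c, 2 neighbours → 1 H
  atom 19: C, bond orders sum to 2 (valence 4) → 2 H
  atom 20: C, bond orders sum to 1 (valence 4) → 3 H
Totals → C:17, H:18, O:3.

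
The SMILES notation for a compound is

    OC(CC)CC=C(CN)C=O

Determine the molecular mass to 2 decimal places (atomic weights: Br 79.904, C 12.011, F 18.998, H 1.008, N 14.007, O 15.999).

157.21 g/mol

First, the molecular formula is C8H15NO2 (counting implicit H from valence).
  C: 8 × 12.011 = 96.088
  H: 15 × 1.008 = 15.120
  N: 1 × 14.007 = 14.007
  O: 2 × 15.999 = 31.998
Sum: 8×12.011 + 15×1.008 + 1×14.007 + 2×15.999 = 157.213 → 157.21 g/mol.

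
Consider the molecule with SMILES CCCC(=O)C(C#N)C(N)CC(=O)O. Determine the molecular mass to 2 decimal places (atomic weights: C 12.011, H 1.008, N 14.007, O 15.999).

First, the molecular formula is C9H14N2O3 (counting implicit H from valence).
  C: 9 × 12.011 = 108.099
  H: 14 × 1.008 = 14.112
  N: 2 × 14.007 = 28.014
  O: 3 × 15.999 = 47.997
Sum: 9×12.011 + 14×1.008 + 2×14.007 + 3×15.999 = 198.222 → 198.22 g/mol.

198.22 g/mol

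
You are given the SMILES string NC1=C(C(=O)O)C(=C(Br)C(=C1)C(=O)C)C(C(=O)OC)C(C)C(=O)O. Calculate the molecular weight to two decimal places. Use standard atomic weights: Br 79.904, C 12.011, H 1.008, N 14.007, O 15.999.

First, the molecular formula is C15H16BrNO7 (counting implicit H from valence).
  Br: 1 × 79.904 = 79.904
  C: 15 × 12.011 = 180.165
  H: 16 × 1.008 = 16.128
  N: 1 × 14.007 = 14.007
  O: 7 × 15.999 = 111.993
Sum: 1×79.904 + 15×12.011 + 16×1.008 + 1×14.007 + 7×15.999 = 402.197 → 402.20 g/mol.

402.20 g/mol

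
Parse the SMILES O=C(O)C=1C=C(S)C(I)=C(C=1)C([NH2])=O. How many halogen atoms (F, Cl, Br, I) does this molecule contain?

Halogen atoms appear at heavy-atom position 9 (1×I).
Other groups present: 1 amide, 1 carboxylic acid, 1 thiol.
Halogen count: 1.

1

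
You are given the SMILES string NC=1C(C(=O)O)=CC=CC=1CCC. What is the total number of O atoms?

2

Scan the SMILES for O atoms (remember two-letter symbols like Cl and Br are single atoms).
Oxygen count: 2.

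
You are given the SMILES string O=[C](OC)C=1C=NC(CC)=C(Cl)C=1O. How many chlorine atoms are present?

1

Scan the SMILES for Cl atoms (remember two-letter symbols like Cl and Br are single atoms).
Chlorine count: 1.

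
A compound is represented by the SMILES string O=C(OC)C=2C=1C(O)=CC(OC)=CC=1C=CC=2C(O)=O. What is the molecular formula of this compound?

Walk through each heavy atom and fill implicit hydrogens from standard valence (C 4, N 3, O 2, S 2, halogen 1):
  atom 1: O, bond orders sum to 2 (valence 2) → 0 H
  atom 2: C, bond orders sum to 4 (valence 4) → 0 H
  atom 3: O, bond orders sum to 2 (valence 2) → 0 H
  atom 4: C, bond orders sum to 1 (valence 4) → 3 H
  atom 5: C, bond orders sum to 4 (valence 4) → 0 H
  atom 6: C, bond orders sum to 4 (valence 4) → 0 H
  atom 7: C, bond orders sum to 4 (valence 4) → 0 H
  atom 8: O, bond orders sum to 1 (valence 2) → 1 H
  atom 9: C, bond orders sum to 3 (valence 4) → 1 H
  atom 10: C, bond orders sum to 4 (valence 4) → 0 H
  atom 11: O, bond orders sum to 2 (valence 2) → 0 H
  atom 12: C, bond orders sum to 1 (valence 4) → 3 H
  atom 13: C, bond orders sum to 3 (valence 4) → 1 H
  atom 14: C, bond orders sum to 4 (valence 4) → 0 H
  atom 15: C, bond orders sum to 3 (valence 4) → 1 H
  atom 16: C, bond orders sum to 3 (valence 4) → 1 H
  atom 17: C, bond orders sum to 4 (valence 4) → 0 H
  atom 18: C, bond orders sum to 4 (valence 4) → 0 H
  atom 19: O, bond orders sum to 1 (valence 2) → 1 H
  atom 20: O, bond orders sum to 2 (valence 2) → 0 H
Totals → C:14, H:12, O:6.
In Hill order: C14H12O6.

C14H12O6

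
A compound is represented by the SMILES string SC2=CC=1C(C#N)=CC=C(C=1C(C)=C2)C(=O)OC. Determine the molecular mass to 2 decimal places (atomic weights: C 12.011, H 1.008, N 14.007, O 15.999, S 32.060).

First, the molecular formula is C14H11NO2S (counting implicit H from valence).
  C: 14 × 12.011 = 168.154
  H: 11 × 1.008 = 11.088
  N: 1 × 14.007 = 14.007
  O: 2 × 15.999 = 31.998
  S: 1 × 32.060 = 32.060
Sum: 14×12.011 + 11×1.008 + 1×14.007 + 2×15.999 + 1×32.060 = 257.307 → 257.31 g/mol.

257.31 g/mol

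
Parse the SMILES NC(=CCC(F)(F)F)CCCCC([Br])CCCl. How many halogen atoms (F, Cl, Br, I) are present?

5

Halogen atoms appear at heavy-atom positions 6, 7, 8, 14, 17 (1×Br, 1×Cl, 3×F).
Other groups present: 1 alkene, 1 primary amine.
Halogen count: 5.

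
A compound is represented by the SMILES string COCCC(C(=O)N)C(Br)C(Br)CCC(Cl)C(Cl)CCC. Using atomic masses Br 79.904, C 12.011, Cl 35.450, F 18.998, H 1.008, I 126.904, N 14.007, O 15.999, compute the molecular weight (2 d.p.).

470.07 g/mol

First, the molecular formula is C14H25Br2Cl2NO2 (counting implicit H from valence).
  Br: 2 × 79.904 = 159.808
  C: 14 × 12.011 = 168.154
  Cl: 2 × 35.450 = 70.900
  H: 25 × 1.008 = 25.200
  N: 1 × 14.007 = 14.007
  O: 2 × 15.999 = 31.998
Sum: 2×79.904 + 14×12.011 + 2×35.450 + 25×1.008 + 1×14.007 + 2×15.999 = 470.067 → 470.07 g/mol.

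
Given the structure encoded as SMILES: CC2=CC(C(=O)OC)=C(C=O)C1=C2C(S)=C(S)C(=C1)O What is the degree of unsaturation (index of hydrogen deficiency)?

9

Molecular formula: C14H12O4S2.
DoU = (2C + 2 + N − H − X) / 2, where X is the halogen count and O/S are ignored.
    = (2·14 + 2 + 0 − 12 − 0) / 2 = 18 / 2 = 9.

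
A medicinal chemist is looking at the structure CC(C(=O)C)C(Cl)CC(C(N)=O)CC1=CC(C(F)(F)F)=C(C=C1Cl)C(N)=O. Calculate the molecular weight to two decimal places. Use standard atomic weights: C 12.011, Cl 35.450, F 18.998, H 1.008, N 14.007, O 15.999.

427.24 g/mol

First, the molecular formula is C17H19Cl2F3N2O3 (counting implicit H from valence).
  C: 17 × 12.011 = 204.187
  Cl: 2 × 35.450 = 70.900
  F: 3 × 18.998 = 56.994
  H: 19 × 1.008 = 19.152
  N: 2 × 14.007 = 28.014
  O: 3 × 15.999 = 47.997
Sum: 17×12.011 + 2×35.450 + 3×18.998 + 19×1.008 + 2×14.007 + 3×15.999 = 427.244 → 427.24 g/mol.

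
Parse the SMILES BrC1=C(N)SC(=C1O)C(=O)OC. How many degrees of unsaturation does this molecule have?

Degree of unsaturation = (number of rings) + (number of π bonds).
Ring closures in the SMILES: 1.
π bonds: 3 double bonds (each 1 DoU) → 3 DoU from unsaturation.
Total DoU = 1 + 3 = 4.

4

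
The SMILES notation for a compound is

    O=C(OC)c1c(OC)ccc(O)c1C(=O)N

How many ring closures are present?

In SMILES, each pair of matching ring-closure digits denotes one ring-closing bond; the number of such bonds equals the number of independent rings.
Ring-closure bonds here: 1.

1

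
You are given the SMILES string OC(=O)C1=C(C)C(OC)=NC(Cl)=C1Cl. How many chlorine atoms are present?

2

Scan the SMILES for Cl atoms (remember two-letter symbols like Cl and Br are single atoms).
Chlorine count: 2.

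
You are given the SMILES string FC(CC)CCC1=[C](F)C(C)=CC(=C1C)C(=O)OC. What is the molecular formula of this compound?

Walk through each heavy atom and fill implicit hydrogens from standard valence (C 4, N 3, O 2, S 2, halogen 1):
  atom 1: F (halogen, monovalent) → 0 H
  atom 2: C, bond orders sum to 3 (valence 4) → 1 H
  atom 3: C, bond orders sum to 2 (valence 4) → 2 H
  atom 4: C, bond orders sum to 1 (valence 4) → 3 H
  atom 5: C, bond orders sum to 2 (valence 4) → 2 H
  atom 6: C, bond orders sum to 2 (valence 4) → 2 H
  atom 7: C, bond orders sum to 4 (valence 4) → 0 H
  atom 8: C with explicit H count 0
  atom 9: F (halogen, monovalent) → 0 H
  atom 10: C, bond orders sum to 4 (valence 4) → 0 H
  atom 11: C, bond orders sum to 1 (valence 4) → 3 H
  atom 12: C, bond orders sum to 3 (valence 4) → 1 H
  atom 13: C, bond orders sum to 4 (valence 4) → 0 H
  atom 14: C, bond orders sum to 4 (valence 4) → 0 H
  atom 15: C, bond orders sum to 1 (valence 4) → 3 H
  atom 16: C, bond orders sum to 4 (valence 4) → 0 H
  atom 17: O, bond orders sum to 2 (valence 2) → 0 H
  atom 18: O, bond orders sum to 2 (valence 2) → 0 H
  atom 19: C, bond orders sum to 1 (valence 4) → 3 H
Totals → C:15, H:20, F:2, O:2.
In Hill order: C15H20F2O2.

C15H20F2O2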